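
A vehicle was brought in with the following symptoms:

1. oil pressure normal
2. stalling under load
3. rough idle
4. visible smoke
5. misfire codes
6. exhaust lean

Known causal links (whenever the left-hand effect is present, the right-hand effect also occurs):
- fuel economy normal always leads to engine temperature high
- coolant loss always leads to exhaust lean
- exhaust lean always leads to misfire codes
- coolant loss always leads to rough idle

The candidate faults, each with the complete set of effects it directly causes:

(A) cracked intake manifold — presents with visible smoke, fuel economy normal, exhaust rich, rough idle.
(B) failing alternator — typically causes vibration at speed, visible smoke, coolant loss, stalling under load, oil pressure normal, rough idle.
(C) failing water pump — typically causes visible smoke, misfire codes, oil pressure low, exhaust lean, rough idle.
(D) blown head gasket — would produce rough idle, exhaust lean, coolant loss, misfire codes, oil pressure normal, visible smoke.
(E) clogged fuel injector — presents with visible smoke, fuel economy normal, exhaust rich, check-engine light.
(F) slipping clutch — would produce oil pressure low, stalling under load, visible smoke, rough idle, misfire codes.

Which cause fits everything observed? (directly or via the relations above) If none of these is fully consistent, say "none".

B

Per-candidate check:
(A) cracked intake manifold — oil pressure normal NO; stalling under load NO; rough idle yes; visible smoke yes; misfire codes NO; exhaust lean NO
(B) failing alternator — oil pressure normal yes; stalling under load yes; rough idle yes; visible smoke yes; misfire codes yes (via coolant loss → exhaust lean → misfire codes); exhaust lean yes (via coolant loss → exhaust lean)
(C) failing water pump — oil pressure normal NO; stalling under load NO; rough idle yes; visible smoke yes; misfire codes yes; exhaust lean yes
(D) blown head gasket — does not account for stalling under load
(E) clogged fuel injector — fails on oil pressure normal, stalling under load, rough idle, misfire codes, exhaust lean (predicts exhaust rich, not exhaust lean)
(F) slipping clutch — oil pressure normal NO; stalling under load yes; rough idle yes; visible smoke yes; misfire codes yes; exhaust lean NO
Only (B) is consistent with every observation.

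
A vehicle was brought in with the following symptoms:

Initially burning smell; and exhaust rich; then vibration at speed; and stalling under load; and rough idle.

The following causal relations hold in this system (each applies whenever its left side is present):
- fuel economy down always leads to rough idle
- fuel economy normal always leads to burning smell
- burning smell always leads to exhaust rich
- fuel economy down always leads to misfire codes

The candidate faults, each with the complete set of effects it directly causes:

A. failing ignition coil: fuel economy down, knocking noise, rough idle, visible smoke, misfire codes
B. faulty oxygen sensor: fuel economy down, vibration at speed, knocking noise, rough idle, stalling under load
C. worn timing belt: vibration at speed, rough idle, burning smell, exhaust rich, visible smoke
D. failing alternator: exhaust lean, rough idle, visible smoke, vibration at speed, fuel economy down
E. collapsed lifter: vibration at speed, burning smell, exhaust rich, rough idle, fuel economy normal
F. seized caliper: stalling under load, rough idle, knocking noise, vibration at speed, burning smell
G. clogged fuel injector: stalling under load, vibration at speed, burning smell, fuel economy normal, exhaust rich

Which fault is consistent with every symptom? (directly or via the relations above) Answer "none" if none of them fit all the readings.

Testing each hypothesis:
(A) failing ignition coil — burning smell ✗; exhaust rich ✗; vibration at speed ✗; stalling under load ✗; rough idle ✓
(B) faulty oxygen sensor — burning smell ✗; exhaust rich ✗; vibration at speed ✓; stalling under load ✓; rough idle ✓
(C) worn timing belt — burning smell ✓; exhaust rich ✓; vibration at speed ✓; stalling under load ✗; rough idle ✓
(D) failing alternator — burning smell ✗; exhaust rich ✗; vibration at speed ✓; stalling under load ✗; rough idle ✓
(E) collapsed lifter — burning smell ✓; exhaust rich ✓; vibration at speed ✓; stalling under load ✗; rough idle ✓
(F) seized caliper — burning smell ✓; exhaust rich ✓ (via burning smell → exhaust rich); vibration at speed ✓; stalling under load ✓; rough idle ✓
(G) clogged fuel injector — does not account for rough idle
(F) is the only candidate with no mismatches.

F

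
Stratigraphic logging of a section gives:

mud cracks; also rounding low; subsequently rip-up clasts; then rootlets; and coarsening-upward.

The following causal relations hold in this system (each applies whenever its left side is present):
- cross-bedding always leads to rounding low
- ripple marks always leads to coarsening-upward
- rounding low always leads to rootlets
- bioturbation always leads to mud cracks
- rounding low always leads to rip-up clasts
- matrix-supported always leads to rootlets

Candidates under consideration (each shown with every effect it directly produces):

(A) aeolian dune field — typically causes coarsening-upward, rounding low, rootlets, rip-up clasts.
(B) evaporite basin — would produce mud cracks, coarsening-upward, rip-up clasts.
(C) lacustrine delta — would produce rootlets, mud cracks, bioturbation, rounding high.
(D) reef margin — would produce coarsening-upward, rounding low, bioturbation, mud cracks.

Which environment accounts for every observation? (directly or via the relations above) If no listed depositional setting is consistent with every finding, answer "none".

D

Checking each candidate against the observations:
(A) aeolian dune field — does not account for mud cracks
(B) evaporite basin — mud cracks ✓; rounding low ✗; rip-up clasts ✓; rootlets ✗; coarsening-upward ✓
(C) lacustrine delta — mud cracks ✓; rounding low ✗; rip-up clasts ✗; rootlets ✓; coarsening-upward ✗
(D) reef margin — accounts for every observation (rip-up clasts via rounding low → rip-up clasts)
(D) is the only candidate with no mismatches.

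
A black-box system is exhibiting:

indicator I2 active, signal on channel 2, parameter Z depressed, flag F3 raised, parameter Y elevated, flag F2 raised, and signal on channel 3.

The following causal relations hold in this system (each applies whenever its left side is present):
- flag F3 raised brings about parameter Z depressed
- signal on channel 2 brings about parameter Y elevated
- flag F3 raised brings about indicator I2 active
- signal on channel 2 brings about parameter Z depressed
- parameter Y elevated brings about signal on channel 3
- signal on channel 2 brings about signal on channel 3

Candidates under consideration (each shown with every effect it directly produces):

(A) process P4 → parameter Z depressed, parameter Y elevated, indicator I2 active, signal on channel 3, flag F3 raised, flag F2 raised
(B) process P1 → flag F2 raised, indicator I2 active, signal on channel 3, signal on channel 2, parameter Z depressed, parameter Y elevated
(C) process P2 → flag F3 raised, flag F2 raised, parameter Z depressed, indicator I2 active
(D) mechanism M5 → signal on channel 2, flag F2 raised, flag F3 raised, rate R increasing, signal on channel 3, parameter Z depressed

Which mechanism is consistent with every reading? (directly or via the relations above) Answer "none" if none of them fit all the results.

D

For each candidate, compare predicted effects to what was observed:
(A) process P4 — does not account for signal on channel 2
(B) process P1 — does not account for flag F3 raised
(C) process P2 — indicator I2 active +; signal on channel 2 -; parameter Z depressed +; flag F3 raised +; parameter Y elevated -; flag F2 raised +; signal on channel 3 -
(D) mechanism M5 — accounts for every observation (indicator I2 active by flag F3 raised → indicator I2 active)
(D) is the only candidate with no mismatches.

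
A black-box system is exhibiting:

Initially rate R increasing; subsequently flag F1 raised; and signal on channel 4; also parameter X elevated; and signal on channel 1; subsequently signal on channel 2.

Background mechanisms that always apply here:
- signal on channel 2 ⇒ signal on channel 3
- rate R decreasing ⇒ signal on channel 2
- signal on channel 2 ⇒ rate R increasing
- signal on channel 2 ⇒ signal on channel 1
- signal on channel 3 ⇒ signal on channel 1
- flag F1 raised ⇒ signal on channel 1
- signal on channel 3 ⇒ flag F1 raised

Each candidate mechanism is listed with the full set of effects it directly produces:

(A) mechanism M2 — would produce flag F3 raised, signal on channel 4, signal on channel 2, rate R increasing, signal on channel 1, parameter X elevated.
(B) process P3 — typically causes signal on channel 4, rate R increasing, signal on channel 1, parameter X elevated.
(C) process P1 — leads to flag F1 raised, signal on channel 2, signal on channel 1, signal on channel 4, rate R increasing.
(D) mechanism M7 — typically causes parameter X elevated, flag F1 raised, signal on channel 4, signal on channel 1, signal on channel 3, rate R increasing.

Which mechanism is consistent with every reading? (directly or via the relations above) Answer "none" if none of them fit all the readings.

For each candidate, compare predicted effects to what was observed:
(A) mechanism M2 — rate R increasing +; flag F1 raised + (through signal on channel 2 → signal on channel 3 → flag F1 raised); signal on channel 4 +; parameter X elevated +; signal on channel 1 +; signal on channel 2 +
(B) process P3 — rate R increasing +; flag F1 raised -; signal on channel 4 +; parameter X elevated +; signal on channel 1 +; signal on channel 2 -
(C) process P1 — rate R increasing +; flag F1 raised +; signal on channel 4 +; parameter X elevated -; signal on channel 1 +; signal on channel 2 +
(D) mechanism M7 — rate R increasing +; flag F1 raised +; signal on channel 4 +; parameter X elevated +; signal on channel 1 +; signal on channel 2 -
(A) alone accounts for all the evidence.

A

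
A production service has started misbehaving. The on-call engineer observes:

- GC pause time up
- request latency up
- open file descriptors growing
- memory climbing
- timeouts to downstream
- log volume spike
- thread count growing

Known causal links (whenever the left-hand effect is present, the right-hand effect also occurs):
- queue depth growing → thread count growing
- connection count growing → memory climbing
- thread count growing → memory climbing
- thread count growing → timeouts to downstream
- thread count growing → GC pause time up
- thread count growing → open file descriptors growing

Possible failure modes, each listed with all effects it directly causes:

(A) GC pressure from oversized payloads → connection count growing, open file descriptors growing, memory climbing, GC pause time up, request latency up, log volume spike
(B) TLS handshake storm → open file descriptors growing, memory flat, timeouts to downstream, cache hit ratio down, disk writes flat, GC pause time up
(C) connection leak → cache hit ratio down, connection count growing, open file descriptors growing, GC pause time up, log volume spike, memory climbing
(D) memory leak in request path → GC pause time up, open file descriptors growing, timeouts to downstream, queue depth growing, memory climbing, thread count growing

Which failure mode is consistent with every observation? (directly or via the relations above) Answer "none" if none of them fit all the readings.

none

For each candidate, compare predicted effects to what was observed:
(A) GC pressure from oversized payloads — does not account for timeouts to downstream, thread count growing
(B) TLS handshake storm — GC pause time up yes; request latency up NO; open file descriptors growing yes; memory climbing NO; timeouts to downstream yes; log volume spike NO; thread count growing NO
(C) connection leak — does not account for request latency up, timeouts to downstream, thread count growing
(D) memory leak in request path — GC pause time up yes; request latency up NO; open file descriptors growing yes; memory climbing yes; timeouts to downstream yes; log volume spike NO; thread count growing yes
Every candidate fails on at least one observation.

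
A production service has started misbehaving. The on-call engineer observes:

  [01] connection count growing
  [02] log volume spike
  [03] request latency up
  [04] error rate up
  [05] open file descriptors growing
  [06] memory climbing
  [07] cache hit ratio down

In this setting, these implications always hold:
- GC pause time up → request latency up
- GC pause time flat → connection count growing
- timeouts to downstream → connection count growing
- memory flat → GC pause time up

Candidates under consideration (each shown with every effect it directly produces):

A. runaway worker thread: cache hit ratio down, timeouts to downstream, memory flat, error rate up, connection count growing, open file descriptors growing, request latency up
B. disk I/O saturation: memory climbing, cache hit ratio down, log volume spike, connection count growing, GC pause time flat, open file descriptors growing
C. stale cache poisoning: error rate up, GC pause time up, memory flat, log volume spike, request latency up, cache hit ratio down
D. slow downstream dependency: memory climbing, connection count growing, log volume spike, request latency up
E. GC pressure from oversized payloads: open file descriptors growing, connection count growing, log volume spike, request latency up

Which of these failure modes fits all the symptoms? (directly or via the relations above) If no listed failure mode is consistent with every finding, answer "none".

Checking each candidate against the observations:
(A) runaway worker thread — connection count growing match; log volume spike miss; request latency up match; error rate up match; open file descriptors growing match; memory climbing miss; cache hit ratio down match
(B) disk I/O saturation — does not account for request latency up, error rate up
(C) stale cache poisoning — fails on connection count growing, open file descriptors growing, memory climbing (predicts memory flat, not memory climbing)
(D) slow downstream dependency — does not account for error rate up, open file descriptors growing, cache hit ratio down
(E) GC pressure from oversized payloads — connection count growing match; log volume spike match; request latency up match; error rate up miss; open file descriptors growing match; memory climbing miss; cache hit ratio down miss
No candidate is consistent with all observations.

none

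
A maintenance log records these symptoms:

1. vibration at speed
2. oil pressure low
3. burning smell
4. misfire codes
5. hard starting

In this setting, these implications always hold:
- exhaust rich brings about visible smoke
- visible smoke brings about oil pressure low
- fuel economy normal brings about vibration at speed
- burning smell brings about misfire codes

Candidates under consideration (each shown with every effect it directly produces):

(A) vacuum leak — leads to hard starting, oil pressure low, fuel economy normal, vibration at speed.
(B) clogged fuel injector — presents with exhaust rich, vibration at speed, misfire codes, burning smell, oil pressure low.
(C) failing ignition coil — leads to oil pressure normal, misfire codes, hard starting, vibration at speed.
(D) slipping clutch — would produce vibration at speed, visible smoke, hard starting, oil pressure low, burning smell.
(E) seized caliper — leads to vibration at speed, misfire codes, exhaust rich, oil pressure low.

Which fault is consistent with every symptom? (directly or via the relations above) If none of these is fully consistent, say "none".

Testing each hypothesis:
(A) vacuum leak — does not account for burning smell, misfire codes
(B) clogged fuel injector — vibration at speed yes; oil pressure low yes; burning smell yes; misfire codes yes; hard starting NO
(C) failing ignition coil — fails on oil pressure low, burning smell (predicts oil pressure normal, not oil pressure low)
(D) slipping clutch — vibration at speed yes; oil pressure low yes; burning smell yes; misfire codes yes (by burning smell → misfire codes); hard starting yes
(E) seized caliper — does not account for burning smell, hard starting
(D) alone accounts for all the evidence.

D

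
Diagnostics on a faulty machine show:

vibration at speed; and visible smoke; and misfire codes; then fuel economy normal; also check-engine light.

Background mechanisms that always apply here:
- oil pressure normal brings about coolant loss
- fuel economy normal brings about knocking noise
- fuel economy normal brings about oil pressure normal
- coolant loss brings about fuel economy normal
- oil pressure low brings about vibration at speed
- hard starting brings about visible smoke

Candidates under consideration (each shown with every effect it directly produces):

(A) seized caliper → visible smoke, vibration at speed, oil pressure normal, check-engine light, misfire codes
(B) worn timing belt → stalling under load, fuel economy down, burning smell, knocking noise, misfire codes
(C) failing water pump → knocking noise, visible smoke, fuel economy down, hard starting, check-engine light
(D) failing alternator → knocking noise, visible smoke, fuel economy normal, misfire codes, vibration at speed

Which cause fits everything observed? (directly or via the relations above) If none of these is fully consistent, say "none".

A

Checking each candidate against the observations:
(A) seized caliper — vibration at speed ✓; visible smoke ✓; misfire codes ✓; fuel economy normal ✓ (via oil pressure normal → coolant loss → fuel economy normal); check-engine light ✓
(B) worn timing belt — vibration at speed ✗; visible smoke ✗; misfire codes ✓; fuel economy normal ✗; check-engine light ✗
(C) failing water pump — fails on vibration at speed, misfire codes, fuel economy normal (predicts fuel economy down, not fuel economy normal)
(D) failing alternator — does not account for check-engine light
(A) is the only candidate with no mismatches.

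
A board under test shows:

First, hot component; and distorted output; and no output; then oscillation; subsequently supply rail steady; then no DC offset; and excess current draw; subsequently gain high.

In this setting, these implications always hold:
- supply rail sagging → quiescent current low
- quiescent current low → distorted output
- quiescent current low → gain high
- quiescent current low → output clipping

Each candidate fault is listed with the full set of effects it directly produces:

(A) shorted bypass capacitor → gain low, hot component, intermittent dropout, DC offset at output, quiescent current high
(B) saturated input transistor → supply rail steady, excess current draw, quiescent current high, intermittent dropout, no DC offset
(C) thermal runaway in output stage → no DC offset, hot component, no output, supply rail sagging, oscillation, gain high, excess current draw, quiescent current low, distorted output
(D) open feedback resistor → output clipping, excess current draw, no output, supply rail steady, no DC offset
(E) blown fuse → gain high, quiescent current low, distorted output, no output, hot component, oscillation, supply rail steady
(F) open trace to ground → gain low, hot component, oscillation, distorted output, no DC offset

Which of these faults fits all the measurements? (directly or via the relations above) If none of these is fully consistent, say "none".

none

Per-candidate check:
(A) shorted bypass capacitor — fails on distorted output, no output, oscillation, supply rail steady, no DC offset, excess current draw, gain high (predicts DC offset at output, not no DC offset; predicts gain low, not gain high)
(B) saturated input transistor — hot component miss; distorted output miss; no output miss; oscillation miss; supply rail steady match; no DC offset match; excess current draw match; gain high miss
(C) thermal runaway in output stage — hot component match; distorted output match; no output match; oscillation match; supply rail steady miss; no DC offset match; excess current draw match; gain high match
(D) open feedback resistor — hot component miss; distorted output miss; no output match; oscillation miss; supply rail steady match; no DC offset match; excess current draw match; gain high miss
(E) blown fuse — does not account for no DC offset, excess current draw
(F) open trace to ground — fails on no output, supply rail steady, excess current draw, gain high (predicts gain low, not gain high)
Every candidate fails on at least one observation.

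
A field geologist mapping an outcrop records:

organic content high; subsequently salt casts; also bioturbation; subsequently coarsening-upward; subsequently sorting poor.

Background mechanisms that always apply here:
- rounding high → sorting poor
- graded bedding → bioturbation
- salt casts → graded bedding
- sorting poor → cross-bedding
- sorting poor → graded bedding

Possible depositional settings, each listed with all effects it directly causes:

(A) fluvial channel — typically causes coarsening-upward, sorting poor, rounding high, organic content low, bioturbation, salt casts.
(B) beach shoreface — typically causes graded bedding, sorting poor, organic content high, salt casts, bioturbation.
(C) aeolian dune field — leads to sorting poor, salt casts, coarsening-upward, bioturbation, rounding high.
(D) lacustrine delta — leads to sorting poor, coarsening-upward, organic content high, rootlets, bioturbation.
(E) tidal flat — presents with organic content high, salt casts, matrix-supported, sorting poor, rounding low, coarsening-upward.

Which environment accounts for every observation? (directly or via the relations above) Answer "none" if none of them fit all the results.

E

Checking each candidate against the observations:
(A) fluvial channel — fails on organic content high (predicts organic content low, not organic content high)
(B) beach shoreface — does not account for coarsening-upward
(C) aeolian dune field — does not account for organic content high
(D) lacustrine delta — organic content high ✓; salt casts ✗; bioturbation ✓; coarsening-upward ✓; sorting poor ✓
(E) tidal flat — organic content high ✓; salt casts ✓; bioturbation ✓ (through salt casts → graded bedding → bioturbation); coarsening-upward ✓; sorting poor ✓
(E) alone accounts for all the evidence.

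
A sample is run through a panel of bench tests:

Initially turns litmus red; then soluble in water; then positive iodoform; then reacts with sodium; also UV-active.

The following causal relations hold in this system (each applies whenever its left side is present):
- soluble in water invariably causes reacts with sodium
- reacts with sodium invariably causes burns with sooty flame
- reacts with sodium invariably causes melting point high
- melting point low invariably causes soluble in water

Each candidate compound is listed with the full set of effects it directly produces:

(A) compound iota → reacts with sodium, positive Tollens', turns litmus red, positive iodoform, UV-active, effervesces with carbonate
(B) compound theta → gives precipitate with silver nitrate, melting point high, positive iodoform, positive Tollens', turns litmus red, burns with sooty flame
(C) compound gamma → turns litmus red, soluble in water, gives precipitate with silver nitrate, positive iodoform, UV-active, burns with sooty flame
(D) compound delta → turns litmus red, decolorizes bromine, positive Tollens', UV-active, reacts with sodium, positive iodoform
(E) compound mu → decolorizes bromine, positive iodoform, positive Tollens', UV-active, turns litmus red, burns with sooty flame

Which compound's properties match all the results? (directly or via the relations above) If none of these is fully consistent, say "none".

C

Testing each hypothesis:
(A) compound iota — turns litmus red ✓; soluble in water ✗; positive iodoform ✓; reacts with sodium ✓; UV-active ✓
(B) compound theta — does not account for soluble in water, reacts with sodium, UV-active
(C) compound gamma — turns litmus red ✓; soluble in water ✓; positive iodoform ✓; reacts with sodium ✓ (through soluble in water → reacts with sodium); UV-active ✓
(D) compound delta — turns litmus red ✓; soluble in water ✗; positive iodoform ✓; reacts with sodium ✓; UV-active ✓
(E) compound mu — does not account for soluble in water, reacts with sodium
(C) is the only candidate with no mismatches.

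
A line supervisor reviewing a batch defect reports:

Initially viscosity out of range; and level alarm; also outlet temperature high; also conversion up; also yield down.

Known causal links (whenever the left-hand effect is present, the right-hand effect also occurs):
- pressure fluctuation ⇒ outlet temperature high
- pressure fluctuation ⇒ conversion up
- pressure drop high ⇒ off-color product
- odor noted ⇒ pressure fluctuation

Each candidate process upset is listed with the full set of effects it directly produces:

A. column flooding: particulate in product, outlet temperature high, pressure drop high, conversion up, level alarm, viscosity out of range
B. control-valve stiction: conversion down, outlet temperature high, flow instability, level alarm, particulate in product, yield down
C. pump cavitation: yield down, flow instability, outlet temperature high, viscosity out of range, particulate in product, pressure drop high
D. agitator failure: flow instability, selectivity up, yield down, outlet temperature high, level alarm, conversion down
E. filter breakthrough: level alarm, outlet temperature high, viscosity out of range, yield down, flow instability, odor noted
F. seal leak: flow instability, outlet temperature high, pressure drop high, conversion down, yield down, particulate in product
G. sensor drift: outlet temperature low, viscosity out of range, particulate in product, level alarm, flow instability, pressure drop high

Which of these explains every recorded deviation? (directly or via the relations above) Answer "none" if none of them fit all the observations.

For each candidate, compare predicted effects to what was observed:
(A) column flooding — does not account for yield down
(B) control-valve stiction — fails on viscosity out of range, conversion up (predicts conversion down, not conversion up)
(C) pump cavitation — viscosity out of range ✓; level alarm ✗; outlet temperature high ✓; conversion up ✗; yield down ✓
(D) agitator failure — viscosity out of range ✗; level alarm ✓; outlet temperature high ✓; conversion up ✗; yield down ✓
(E) filter breakthrough — viscosity out of range ✓; level alarm ✓; outlet temperature high ✓; conversion up ✓ (via odor noted → pressure fluctuation → conversion up); yield down ✓
(F) seal leak — viscosity out of range ✗; level alarm ✗; outlet temperature high ✓; conversion up ✗; yield down ✓
(G) sensor drift — fails on outlet temperature high, conversion up, yield down (predicts outlet temperature low, not outlet temperature high)
(E) is the only candidate with no mismatches.

E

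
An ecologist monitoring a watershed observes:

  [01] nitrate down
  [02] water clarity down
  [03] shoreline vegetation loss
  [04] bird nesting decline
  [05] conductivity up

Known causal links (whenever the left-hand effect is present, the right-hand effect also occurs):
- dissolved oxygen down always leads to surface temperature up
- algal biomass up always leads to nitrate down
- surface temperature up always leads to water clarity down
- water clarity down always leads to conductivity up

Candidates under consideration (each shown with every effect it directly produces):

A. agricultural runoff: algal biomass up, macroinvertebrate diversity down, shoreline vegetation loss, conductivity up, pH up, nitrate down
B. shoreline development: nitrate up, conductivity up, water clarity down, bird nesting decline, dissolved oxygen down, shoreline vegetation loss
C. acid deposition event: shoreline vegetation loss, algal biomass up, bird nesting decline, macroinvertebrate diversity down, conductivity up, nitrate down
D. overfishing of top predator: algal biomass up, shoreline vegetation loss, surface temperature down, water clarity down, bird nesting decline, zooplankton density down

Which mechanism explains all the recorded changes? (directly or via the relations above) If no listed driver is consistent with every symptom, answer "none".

Checking each candidate against the observations:
(A) agricultural runoff — does not account for water clarity down, bird nesting decline
(B) shoreline development — fails on nitrate down (predicts nitrate up, not nitrate down)
(C) acid deposition event — does not account for water clarity down
(D) overfishing of top predator — nitrate down match (through algal biomass up → nitrate down); water clarity down match; shoreline vegetation loss match; bird nesting decline match; conductivity up match (through water clarity down → conductivity up)
Only (D) is consistent with every observation.

D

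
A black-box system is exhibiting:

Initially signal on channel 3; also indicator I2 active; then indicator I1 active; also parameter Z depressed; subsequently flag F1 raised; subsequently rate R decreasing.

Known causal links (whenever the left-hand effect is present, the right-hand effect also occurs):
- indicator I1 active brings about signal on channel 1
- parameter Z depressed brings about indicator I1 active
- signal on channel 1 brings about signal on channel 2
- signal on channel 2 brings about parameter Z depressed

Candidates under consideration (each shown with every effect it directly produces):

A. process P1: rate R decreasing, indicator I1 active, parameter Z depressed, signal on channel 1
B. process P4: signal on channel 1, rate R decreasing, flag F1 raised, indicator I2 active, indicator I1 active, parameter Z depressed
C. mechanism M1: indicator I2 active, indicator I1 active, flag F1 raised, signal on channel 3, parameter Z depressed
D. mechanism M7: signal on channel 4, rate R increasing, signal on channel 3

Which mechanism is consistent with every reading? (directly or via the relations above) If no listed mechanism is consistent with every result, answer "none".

none

Testing each hypothesis:
(A) process P1 — does not account for signal on channel 3, indicator I2 active, flag F1 raised
(B) process P4 — signal on channel 3 miss; indicator I2 active match; indicator I1 active match; parameter Z depressed match; flag F1 raised match; rate R decreasing match
(C) mechanism M1 — signal on channel 3 match; indicator I2 active match; indicator I1 active match; parameter Z depressed match; flag F1 raised match; rate R decreasing miss
(D) mechanism M7 — signal on channel 3 match; indicator I2 active miss; indicator I1 active miss; parameter Z depressed miss; flag F1 raised miss; rate R decreasing miss
No candidate is consistent with all observations.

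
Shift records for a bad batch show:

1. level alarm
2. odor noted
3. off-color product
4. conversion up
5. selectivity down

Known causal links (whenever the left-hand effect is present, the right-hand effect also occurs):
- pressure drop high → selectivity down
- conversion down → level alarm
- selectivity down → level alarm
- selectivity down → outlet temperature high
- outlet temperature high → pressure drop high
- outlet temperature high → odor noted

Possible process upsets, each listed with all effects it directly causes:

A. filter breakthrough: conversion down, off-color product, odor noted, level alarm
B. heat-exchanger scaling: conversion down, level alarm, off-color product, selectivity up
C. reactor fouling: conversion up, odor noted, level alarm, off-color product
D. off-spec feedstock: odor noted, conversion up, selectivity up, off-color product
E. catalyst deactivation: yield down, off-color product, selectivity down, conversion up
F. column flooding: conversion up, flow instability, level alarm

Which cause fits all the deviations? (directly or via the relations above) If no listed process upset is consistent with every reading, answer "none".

Testing each hypothesis:
(A) filter breakthrough — fails on conversion up, selectivity down (predicts conversion down, not conversion up)
(B) heat-exchanger scaling — level alarm match; odor noted miss; off-color product match; conversion up miss; selectivity down miss
(C) reactor fouling — does not account for selectivity down
(D) off-spec feedstock — level alarm miss; odor noted match; off-color product match; conversion up match; selectivity down miss
(E) catalyst deactivation — level alarm match (via selectivity down → level alarm); odor noted match (via selectivity down → outlet temperature high → odor noted); off-color product match; conversion up match; selectivity down match
(F) column flooding — level alarm match; odor noted miss; off-color product miss; conversion up match; selectivity down miss
(E) alone accounts for all the evidence.

E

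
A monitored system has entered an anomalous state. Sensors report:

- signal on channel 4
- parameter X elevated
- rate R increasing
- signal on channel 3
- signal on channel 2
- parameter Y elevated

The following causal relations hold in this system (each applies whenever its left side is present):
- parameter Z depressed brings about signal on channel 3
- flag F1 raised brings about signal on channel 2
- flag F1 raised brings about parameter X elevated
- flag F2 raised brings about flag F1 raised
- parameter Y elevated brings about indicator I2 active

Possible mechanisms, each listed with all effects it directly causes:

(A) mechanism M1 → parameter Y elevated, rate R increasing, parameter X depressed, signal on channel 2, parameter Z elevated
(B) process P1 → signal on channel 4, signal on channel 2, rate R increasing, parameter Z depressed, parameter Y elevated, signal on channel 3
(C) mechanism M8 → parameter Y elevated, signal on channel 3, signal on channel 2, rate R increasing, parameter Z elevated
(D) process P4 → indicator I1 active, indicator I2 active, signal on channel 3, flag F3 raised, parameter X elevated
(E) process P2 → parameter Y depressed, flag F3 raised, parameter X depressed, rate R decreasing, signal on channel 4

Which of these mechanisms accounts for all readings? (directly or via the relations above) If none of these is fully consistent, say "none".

Per-candidate check:
(A) mechanism M1 — fails on signal on channel 4, parameter X elevated, signal on channel 3 (predicts parameter X depressed, not parameter X elevated)
(B) process P1 — does not account for parameter X elevated
(C) mechanism M8 — does not account for signal on channel 4, parameter X elevated
(D) process P4 — signal on channel 4 ✗; parameter X elevated ✓; rate R increasing ✗; signal on channel 3 ✓; signal on channel 2 ✗; parameter Y elevated ✗
(E) process P2 — signal on channel 4 ✓; parameter X elevated ✗; rate R increasing ✗; signal on channel 3 ✗; signal on channel 2 ✗; parameter Y elevated ✗
No candidate is consistent with all observations.

none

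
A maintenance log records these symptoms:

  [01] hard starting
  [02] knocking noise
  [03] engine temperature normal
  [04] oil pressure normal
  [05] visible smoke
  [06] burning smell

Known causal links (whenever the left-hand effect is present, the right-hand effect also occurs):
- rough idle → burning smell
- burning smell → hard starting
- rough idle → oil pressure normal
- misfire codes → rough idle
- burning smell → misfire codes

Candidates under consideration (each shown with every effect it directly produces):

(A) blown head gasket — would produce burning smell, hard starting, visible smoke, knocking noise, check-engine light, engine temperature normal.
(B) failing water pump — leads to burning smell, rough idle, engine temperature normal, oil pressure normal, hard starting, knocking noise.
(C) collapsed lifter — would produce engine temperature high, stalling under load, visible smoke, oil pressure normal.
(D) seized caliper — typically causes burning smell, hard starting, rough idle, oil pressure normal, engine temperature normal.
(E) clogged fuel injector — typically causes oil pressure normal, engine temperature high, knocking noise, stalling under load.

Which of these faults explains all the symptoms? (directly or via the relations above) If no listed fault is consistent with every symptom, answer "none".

A

Testing each hypothesis:
(A) blown head gasket — hard starting +; knocking noise +; engine temperature normal +; oil pressure normal + (through burning smell → misfire codes → rough idle → oil pressure normal); visible smoke +; burning smell +
(B) failing water pump — does not account for visible smoke
(C) collapsed lifter — fails on hard starting, knocking noise, engine temperature normal, burning smell (predicts engine temperature high, not engine temperature normal)
(D) seized caliper — hard starting +; knocking noise -; engine temperature normal +; oil pressure normal +; visible smoke -; burning smell +
(E) clogged fuel injector — fails on hard starting, engine temperature normal, visible smoke, burning smell (predicts engine temperature high, not engine temperature normal)
(A) alone accounts for all the evidence.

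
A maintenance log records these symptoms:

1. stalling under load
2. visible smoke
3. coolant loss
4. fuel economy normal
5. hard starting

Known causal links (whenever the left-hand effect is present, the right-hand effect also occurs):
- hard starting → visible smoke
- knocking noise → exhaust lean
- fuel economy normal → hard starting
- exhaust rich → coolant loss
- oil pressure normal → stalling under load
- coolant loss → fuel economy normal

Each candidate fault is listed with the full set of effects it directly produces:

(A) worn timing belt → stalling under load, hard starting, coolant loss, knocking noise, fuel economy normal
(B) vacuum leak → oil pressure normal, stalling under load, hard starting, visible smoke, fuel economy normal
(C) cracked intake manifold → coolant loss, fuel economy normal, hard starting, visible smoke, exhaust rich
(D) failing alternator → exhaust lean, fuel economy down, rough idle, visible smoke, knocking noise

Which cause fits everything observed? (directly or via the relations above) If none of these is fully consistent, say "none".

Checking each candidate against the observations:
(A) worn timing belt — stalling under load match; visible smoke match (through hard starting → visible smoke); coolant loss match; fuel economy normal match; hard starting match
(B) vacuum leak — does not account for coolant loss
(C) cracked intake manifold — does not account for stalling under load
(D) failing alternator — stalling under load miss; visible smoke match; coolant loss miss; fuel economy normal miss; hard starting miss
Only (A) is consistent with every observation.

A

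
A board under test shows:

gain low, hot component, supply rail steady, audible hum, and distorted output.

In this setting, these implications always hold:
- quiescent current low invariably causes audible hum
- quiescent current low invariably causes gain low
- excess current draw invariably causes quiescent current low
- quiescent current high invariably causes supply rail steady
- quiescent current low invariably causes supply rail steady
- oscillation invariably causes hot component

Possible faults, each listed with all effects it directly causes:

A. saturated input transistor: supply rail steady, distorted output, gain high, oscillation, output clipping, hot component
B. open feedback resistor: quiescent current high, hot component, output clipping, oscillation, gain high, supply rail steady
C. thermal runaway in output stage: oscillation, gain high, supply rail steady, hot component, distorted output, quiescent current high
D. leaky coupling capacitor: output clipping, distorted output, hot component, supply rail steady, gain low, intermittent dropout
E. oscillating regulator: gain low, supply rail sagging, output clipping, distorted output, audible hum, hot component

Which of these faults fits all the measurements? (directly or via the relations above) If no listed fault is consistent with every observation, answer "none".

none

Checking each candidate against the observations:
(A) saturated input transistor — fails on gain low, audible hum (predicts gain high, not gain low)
(B) open feedback resistor — fails on gain low, audible hum, distorted output (predicts gain high, not gain low)
(C) thermal runaway in output stage — gain low -; hot component +; supply rail steady +; audible hum -; distorted output +
(D) leaky coupling capacitor — does not account for audible hum
(E) oscillating regulator — fails on supply rail steady (predicts supply rail sagging, not supply rail steady)
Every candidate fails on at least one observation.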